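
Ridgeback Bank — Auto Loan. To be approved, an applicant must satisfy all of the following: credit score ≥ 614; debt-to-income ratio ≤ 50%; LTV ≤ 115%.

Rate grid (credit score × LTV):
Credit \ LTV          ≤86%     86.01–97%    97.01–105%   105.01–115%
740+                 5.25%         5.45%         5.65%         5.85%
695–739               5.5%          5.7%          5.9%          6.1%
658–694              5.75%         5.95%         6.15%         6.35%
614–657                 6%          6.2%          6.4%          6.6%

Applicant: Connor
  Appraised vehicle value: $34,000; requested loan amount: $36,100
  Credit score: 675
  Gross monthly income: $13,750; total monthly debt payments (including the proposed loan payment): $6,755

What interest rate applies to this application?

Credit score 675 ≥ 614; DTI = 6,755/13,750 = 49.1% ≤ 50%
LTV: 36,100 ÷ 34,000 = 106.2%, within 115% cap
Row: 675 falls in 658–694. Column: 106.2% falls in 105.01–115%. Rate = 6.35%.

6.35%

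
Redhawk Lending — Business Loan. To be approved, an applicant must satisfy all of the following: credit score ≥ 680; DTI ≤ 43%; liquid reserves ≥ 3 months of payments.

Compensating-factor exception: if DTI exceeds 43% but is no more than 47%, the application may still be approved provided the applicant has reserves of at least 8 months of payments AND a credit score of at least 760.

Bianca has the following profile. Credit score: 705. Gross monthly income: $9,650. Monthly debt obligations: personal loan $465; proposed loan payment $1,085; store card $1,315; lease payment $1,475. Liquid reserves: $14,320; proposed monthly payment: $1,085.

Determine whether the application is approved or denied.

Denied

Credit score 705 ≥ 680 (meets base)
Total debts = (465 + 1,085 + 1,315 + 1,475) = 4,340. DTI = 4,340/9,650 = 45% > 43% — standard DTI limit exceeded.
Reserves: 14,320 ÷ 1,085 = 13.2 months (meets 3-month minimum)
45% falls in the override range (43%–47%), so the compensating-factor test applies.
Reserves 13.2 ≥ 8 months; credit score 705 < 760.
Compensating-factor requirement not fully met.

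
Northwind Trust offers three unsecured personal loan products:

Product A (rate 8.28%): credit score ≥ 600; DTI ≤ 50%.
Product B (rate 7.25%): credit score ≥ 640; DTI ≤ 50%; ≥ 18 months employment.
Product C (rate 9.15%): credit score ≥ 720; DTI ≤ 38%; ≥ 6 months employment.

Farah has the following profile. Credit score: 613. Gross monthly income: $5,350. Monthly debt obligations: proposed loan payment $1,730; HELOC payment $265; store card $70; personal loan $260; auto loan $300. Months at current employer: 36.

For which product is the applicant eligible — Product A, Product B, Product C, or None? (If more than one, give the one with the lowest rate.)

Total debts = (1,730 + 265 + 70 + 260 + 300) = 2,625; DTI = 2,625/5,350 = 49.1%.
Product A: score 613 ≥ 600; DTI 49.1% ≤ 50% → qualifies.
Product B: score 613 < 640; DTI 49.1% ≤ 50%; employment 36 ≥ 18 mo → does not qualify.
Product C: score 613 < 720; DTI 49.1% > 38%; employment 36 ≥ 6 mo → does not qualify.

Product A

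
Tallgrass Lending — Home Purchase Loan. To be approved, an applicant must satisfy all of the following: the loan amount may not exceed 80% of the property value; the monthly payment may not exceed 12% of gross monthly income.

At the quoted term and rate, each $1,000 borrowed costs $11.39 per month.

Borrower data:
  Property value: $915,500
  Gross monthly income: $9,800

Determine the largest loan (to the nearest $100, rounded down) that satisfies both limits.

Payment cap: 12% × $9,800 = $1,176/month.
At $11.39 per $1,000, that supports 1,176/11.39 × 1,000 ≈ $103,248 → $103,200.
LTV cap: 80% × $915,500 = $732,400 → $732,400.
Binding constraint: payment-to-income.

$103,200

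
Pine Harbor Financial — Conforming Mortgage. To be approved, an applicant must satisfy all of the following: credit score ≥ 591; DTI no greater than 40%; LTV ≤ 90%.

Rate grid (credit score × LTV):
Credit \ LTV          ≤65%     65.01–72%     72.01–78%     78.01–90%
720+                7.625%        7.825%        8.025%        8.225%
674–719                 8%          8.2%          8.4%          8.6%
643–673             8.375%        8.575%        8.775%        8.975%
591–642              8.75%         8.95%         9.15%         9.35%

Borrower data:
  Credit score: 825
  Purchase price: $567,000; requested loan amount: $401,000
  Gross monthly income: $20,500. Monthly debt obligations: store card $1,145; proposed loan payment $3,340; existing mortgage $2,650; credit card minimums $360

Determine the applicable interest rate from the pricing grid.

7.825%

Credit score 825 ≥ 591; Total monthly debts = (1,145 + 3,340 + 2,650 + 360) = 7,495. Debt-to-income = 7,495/20,500 = 36.6% — meets 40% limit
LTV: 401,000 ÷ 567,000 = 70.7%, within 90% cap
Row: 825 falls in 720+. Column: 70.7% falls in 65.01–72%. Rate = 7.825%.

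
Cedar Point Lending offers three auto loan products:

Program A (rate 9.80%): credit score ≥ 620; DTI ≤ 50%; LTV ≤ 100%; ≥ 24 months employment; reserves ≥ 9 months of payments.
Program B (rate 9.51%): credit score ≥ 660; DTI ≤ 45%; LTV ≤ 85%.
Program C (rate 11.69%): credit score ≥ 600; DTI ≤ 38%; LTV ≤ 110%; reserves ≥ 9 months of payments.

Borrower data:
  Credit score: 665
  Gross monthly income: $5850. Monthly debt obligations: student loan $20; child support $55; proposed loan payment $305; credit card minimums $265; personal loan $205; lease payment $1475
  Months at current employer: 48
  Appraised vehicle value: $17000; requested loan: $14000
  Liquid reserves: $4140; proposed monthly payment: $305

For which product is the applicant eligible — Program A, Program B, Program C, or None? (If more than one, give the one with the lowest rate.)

Total debts = (20 + 55 + 305 + 265 + 205 + 1,475) = 2,325; DTI = 2,325/5,850 = 39.7%.
LTV = 14,000/17,000 = 82.4%.
Reserves = 4,140/305 = 13.6 months.
Program A: score 665 ≥ 620; DTI 39.7% ≤ 50%; LTV 82.4% ≤ 100%; employment 48 ≥ 24 mo; reserves 13.6 ≥ 9 mo → qualifies.
Program B: score 665 ≥ 660; DTI 39.7% ≤ 45%; LTV 82.4% ≤ 85% → qualifies.
Program C: score 665 ≥ 600; DTI 39.7% > 38%; LTV 82.4% ≤ 110%; reserves 13.6 ≥ 9 mo → does not qualify.
Qualifying: Program A, Program B. Lowest rate is 9.51% → Program B.

Program B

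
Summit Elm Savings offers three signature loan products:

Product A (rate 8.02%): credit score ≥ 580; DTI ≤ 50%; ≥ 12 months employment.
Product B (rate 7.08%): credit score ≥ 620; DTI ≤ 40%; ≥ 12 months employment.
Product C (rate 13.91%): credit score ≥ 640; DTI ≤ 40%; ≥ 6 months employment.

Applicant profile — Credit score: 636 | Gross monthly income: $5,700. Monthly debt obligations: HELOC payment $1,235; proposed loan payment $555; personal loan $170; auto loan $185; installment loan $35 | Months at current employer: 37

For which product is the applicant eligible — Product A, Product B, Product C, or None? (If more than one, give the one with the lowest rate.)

Product B

Total debts = (1,235 + 555 + 170 + 185 + 35) = 2,180; DTI = 2,180/5,700 = 38.2%.
Product A: score 636 ≥ 580; DTI 38.2% ≤ 50%; employment 37 ≥ 12 mo → qualifies.
Product B: score 636 ≥ 620; DTI 38.2% ≤ 40%; employment 37 ≥ 12 mo → qualifies.
Product C: score 636 < 640; DTI 38.2% ≤ 40%; employment 37 ≥ 6 mo → does not qualify.
Qualifying: Product A, Product B. Lowest rate is 7.08% → Product B.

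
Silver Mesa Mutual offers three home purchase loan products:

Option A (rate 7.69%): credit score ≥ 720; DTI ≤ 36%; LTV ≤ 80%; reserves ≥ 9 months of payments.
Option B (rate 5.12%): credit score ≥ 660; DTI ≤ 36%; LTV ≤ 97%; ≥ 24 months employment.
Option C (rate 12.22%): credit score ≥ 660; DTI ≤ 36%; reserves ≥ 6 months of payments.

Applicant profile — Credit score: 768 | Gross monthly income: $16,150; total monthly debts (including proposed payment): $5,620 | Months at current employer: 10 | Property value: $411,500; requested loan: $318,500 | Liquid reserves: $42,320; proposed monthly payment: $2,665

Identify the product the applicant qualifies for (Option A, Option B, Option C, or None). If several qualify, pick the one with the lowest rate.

Option A

DTI = 5,620/16,150 = 34.8%.
LTV = 318,500/411,500 = 77.4%.
Reserves = 42,320/2,665 = 15.9 months.
Option A: score 768 ≥ 720; DTI 34.8% ≤ 36%; LTV 77.4% ≤ 80%; reserves 15.9 ≥ 9 mo → qualifies.
Option B: score 768 ≥ 660; DTI 34.8% ≤ 36%; LTV 77.4% ≤ 97%; employment 10 < 24 mo → does not qualify.
Option C: score 768 ≥ 660; DTI 34.8% ≤ 36%; reserves 15.9 ≥ 6 mo → qualifies.
Qualifying: Option A, Option C. Lowest rate is 7.69% → Option A.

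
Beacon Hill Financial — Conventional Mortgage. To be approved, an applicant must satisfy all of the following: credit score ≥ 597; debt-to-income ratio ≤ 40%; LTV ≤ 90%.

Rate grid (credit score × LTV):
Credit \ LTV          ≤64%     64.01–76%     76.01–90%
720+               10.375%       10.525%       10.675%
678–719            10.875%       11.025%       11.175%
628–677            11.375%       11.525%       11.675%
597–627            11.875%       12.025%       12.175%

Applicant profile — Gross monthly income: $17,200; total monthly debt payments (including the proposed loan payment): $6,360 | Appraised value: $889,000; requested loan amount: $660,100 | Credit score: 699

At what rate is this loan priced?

11.025%

Credit score 699 ≥ 597; DTI = 6,360/17,200 = 37% ≤ 40%
Loan-to-value = 660,100/889,000 = 74.3% — pass (90% max)
Row: 699 falls in 678–719. Column: 74.3% falls in 64.01–76%. Rate = 11.025%.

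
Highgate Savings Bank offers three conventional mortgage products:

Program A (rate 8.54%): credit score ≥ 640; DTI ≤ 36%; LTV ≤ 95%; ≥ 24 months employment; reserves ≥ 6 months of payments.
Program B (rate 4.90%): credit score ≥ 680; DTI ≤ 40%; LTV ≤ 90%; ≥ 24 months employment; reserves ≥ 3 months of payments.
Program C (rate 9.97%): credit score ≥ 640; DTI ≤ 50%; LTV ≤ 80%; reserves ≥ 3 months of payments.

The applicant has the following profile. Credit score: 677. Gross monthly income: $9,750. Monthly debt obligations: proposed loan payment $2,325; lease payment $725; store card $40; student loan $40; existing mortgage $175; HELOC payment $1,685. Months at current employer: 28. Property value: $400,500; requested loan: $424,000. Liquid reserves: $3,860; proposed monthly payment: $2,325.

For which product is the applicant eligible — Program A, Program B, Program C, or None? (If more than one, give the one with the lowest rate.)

None

Total debts = (2,325 + 725 + 40 + 40 + 175 + 1,685) = 4,990; DTI = 4,990/9,750 = 51.2%.
LTV = 424,000/400,500 = 105.9%.
Reserves = 3,860/2,325 = 1.7 months.
Program A: score 677 ≥ 640; DTI 51.2% > 36%; LTV 105.9% > 95%; employment 28 ≥ 24 mo; reserves 1.7 < 6 mo → does not qualify.
Program B: score 677 < 680; DTI 51.2% > 40%; LTV 105.9% > 90%; employment 28 ≥ 24 mo; reserves 1.7 < 3 mo → does not qualify.
Program C: score 677 ≥ 640; DTI 51.2% > 50%; LTV 105.9% > 80%; reserves 1.7 < 3 mo → does not qualify.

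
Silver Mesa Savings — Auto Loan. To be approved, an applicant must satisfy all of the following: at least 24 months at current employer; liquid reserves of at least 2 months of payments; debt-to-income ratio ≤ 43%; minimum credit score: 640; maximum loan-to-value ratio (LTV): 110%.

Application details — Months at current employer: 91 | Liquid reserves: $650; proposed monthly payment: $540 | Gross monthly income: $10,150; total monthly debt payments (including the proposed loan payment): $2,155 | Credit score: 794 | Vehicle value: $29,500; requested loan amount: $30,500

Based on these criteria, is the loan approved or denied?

Denied

Employment 91 ≥ 24 months
Reserves: 650 ÷ 540 = 1.2 months (below 2-month minimum)
DTI: 2,155 ÷ 10,150 = 21.2%, within the 43% cap
Credit score 794 ≥ 640 (meets)
LTV = 30,500/29,500 = 103.4% ≤ 110%
Fails on reserves.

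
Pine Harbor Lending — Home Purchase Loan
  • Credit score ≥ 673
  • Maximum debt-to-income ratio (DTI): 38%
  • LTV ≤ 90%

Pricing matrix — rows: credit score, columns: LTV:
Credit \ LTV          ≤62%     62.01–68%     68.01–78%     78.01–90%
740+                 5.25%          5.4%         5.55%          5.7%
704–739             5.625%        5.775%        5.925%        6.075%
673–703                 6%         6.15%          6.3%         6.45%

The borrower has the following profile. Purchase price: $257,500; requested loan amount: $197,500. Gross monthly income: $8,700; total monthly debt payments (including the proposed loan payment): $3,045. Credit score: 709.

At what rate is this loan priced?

Credit score 709 ≥ 673; DTI: 3,045 ÷ 8,700 = 35%, within the 38% cap
Loan-to-value = 197,500/257,500 = 76.7% — pass (90% max)
Row: 709 falls in 704–739. Column: 76.7% falls in 68.01–78%. Rate = 5.925%.

5.925%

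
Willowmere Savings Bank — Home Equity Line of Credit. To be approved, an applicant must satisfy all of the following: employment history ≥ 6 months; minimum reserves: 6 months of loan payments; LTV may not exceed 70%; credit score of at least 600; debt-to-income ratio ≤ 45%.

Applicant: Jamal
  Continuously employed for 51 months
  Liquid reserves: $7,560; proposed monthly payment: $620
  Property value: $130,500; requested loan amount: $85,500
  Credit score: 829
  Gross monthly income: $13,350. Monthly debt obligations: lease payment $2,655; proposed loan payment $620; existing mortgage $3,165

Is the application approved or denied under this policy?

Denied

Employment 51 ≥ 6 months
Reserves = 7,560/620 = 12.2 months ≥ 6
Loan-to-value = 85,500/130,500 = 65.5% — pass (70% max)
Credit score 829 ≥ 600 (meets)
Total monthly debts = (2,655 + 620 + 3,165) = 6,440. DTI: 6,440 ÷ 13,350 = 48.2%, exceeds the 45% cap
Fails on DTI.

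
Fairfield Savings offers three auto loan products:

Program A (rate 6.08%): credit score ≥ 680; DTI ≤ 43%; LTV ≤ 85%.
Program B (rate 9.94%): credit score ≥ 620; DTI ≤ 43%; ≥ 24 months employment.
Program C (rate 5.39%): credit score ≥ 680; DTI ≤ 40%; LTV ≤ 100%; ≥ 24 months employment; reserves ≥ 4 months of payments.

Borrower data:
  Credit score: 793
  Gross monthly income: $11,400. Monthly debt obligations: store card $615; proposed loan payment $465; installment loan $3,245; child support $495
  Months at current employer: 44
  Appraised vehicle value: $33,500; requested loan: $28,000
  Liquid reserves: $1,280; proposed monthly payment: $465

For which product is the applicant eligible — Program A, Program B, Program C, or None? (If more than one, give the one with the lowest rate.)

Program A

Total debts = (615 + 465 + 3,245 + 495) = 4,820; DTI = 4,820/11,400 = 42.3%.
LTV = 28,000/33,500 = 83.6%.
Reserves = 1,280/465 = 2.8 months.
Program A: score 793 ≥ 680; DTI 42.3% ≤ 43%; LTV 83.6% ≤ 85% → qualifies.
Program B: score 793 ≥ 620; DTI 42.3% ≤ 43%; employment 44 ≥ 24 mo → qualifies.
Program C: score 793 ≥ 680; DTI 42.3% > 40%; LTV 83.6% ≤ 100%; employment 44 ≥ 24 mo; reserves 2.8 < 4 mo → does not qualify.
Qualifying: Program A, Program B. Lowest rate is 6.08% → Program A.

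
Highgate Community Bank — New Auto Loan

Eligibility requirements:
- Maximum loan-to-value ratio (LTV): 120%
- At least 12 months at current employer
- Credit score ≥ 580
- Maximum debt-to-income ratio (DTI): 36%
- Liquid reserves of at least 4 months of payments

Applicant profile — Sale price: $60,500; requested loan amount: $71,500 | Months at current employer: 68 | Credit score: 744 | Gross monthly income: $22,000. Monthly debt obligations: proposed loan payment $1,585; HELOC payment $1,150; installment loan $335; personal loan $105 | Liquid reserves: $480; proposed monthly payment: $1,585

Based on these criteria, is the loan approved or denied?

Loan-to-value = 71,500/60,500 = 118.2% — pass (120% max)
Employment 68 ≥ 12 months
Credit score 744 ≥ 580 (meets)
Total monthly debts = (1,585 + 1,150 + 335 + 105) = 3,175. Debt-to-income = 3,175/22,000 = 14.4% — meets 36% limit
Liquid reserves cover 480/1,585 = 0.3 months — < 4 required
Fails on reserves.

Denied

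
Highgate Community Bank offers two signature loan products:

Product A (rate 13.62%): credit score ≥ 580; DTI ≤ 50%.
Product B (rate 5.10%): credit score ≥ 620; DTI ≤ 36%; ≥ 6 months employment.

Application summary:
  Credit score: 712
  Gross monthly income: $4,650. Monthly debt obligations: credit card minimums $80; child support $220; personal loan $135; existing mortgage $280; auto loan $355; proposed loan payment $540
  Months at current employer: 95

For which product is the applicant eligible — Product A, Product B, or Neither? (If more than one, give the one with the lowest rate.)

Total debts = (80 + 220 + 135 + 280 + 355 + 540) = 1,610; DTI = 1,610/4,650 = 34.6%.
Product A: score 712 ≥ 580; DTI 34.6% ≤ 50% → qualifies.
Product B: score 712 ≥ 620; DTI 34.6% ≤ 36%; employment 95 ≥ 6 mo → qualifies.
Qualifying: Product A, Product B. Lowest rate is 5.10% → Product B.

Product B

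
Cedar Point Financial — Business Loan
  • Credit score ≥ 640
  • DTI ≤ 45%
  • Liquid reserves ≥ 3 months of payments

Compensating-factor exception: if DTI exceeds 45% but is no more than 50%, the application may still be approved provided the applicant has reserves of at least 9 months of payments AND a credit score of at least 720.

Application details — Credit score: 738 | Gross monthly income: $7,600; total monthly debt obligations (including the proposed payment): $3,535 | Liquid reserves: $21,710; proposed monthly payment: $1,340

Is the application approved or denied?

Credit score 738 ≥ 640 (meets base)
DTI = 3,535/7,600 = 46.5% > 45% — standard DTI limit exceeded.
Liquid reserves cover 21,710/1,340 = 16.2 months — ≥ 3 required
DTI 46.5% is within the 45%–50% exception band; checking compensating factors.
Reserves 16.2 ≥ 9 months; credit score 738 ≥ 720.
Both override conditions satisfied; DTI exception granted.

Approved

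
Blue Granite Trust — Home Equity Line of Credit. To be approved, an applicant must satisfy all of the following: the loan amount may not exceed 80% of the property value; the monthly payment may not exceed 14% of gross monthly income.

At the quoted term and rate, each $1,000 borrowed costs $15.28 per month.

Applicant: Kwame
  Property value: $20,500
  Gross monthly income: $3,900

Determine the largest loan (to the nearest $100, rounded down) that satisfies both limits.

Payment cap: 14% × $3,900 = $546/month.
At $15.28 per $1,000, that supports 546/15.28 × 1,000 ≈ $35,732 → $35,700.
LTV cap: 80% × $20,500 = $16,400 → $16,400.
Binding constraint: loan-to-value.

$16,400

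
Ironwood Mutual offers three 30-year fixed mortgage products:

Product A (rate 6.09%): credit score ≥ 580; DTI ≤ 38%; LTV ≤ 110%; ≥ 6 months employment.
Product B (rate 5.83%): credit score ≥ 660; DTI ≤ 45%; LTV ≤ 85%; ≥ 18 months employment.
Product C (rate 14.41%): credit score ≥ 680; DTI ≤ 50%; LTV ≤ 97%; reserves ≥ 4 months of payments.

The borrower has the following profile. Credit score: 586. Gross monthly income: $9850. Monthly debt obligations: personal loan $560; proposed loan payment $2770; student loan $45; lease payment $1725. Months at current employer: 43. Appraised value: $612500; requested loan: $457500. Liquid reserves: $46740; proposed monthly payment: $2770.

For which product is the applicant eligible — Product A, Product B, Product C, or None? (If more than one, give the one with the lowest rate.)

Total debts = (560 + 2,770 + 45 + 1,725) = 5,100; DTI = 5,100/9,850 = 51.8%.
LTV = 457,500/612,500 = 74.7%.
Reserves = 46,740/2,770 = 16.9 months.
Product A: score 586 ≥ 580; DTI 51.8% > 38%; LTV 74.7% ≤ 110%; employment 43 ≥ 6 mo → does not qualify.
Product B: score 586 < 660; DTI 51.8% > 45%; LTV 74.7% ≤ 85%; employment 43 ≥ 18 mo → does not qualify.
Product C: score 586 < 680; DTI 51.8% > 50%; LTV 74.7% ≤ 97%; reserves 16.9 ≥ 4 mo → does not qualify.

None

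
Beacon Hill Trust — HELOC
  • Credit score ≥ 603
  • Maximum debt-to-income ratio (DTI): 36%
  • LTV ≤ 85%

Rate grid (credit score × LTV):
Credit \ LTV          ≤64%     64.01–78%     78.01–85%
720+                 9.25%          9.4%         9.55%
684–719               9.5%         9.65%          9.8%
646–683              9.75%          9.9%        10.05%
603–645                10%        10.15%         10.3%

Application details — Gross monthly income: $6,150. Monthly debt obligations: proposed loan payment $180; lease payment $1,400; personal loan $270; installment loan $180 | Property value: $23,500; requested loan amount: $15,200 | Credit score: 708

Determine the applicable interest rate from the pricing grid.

Credit score 708 ≥ 603; Total monthly debts = (180 + 1,400 + 270 + 180) = 2,030. DTI: 2,030 ÷ 6,150 = 33%, within the 36% cap
LTV = 15,200/23,500 = 64.7% ≤ 85%
Score 708 is in the 684–719 band; LTV 64.7% is in the 64.01–78% band → 9.65%.

9.65%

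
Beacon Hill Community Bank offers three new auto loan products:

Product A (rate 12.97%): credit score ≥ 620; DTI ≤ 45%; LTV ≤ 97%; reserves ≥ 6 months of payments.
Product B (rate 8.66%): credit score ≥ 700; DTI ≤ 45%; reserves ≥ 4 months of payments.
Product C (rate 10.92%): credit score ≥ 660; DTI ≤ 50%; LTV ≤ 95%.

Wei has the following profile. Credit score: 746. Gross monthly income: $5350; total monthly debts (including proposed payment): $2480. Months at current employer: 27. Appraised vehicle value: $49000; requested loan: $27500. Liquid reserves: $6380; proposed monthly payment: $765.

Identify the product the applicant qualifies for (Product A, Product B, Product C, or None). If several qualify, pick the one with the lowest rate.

DTI = 2,480/5,350 = 46.4%.
LTV = 27,500/49,000 = 56.1%.
Reserves = 6,380/765 = 8.3 months.
Product A: score 746 ≥ 620; DTI 46.4% > 45%; LTV 56.1% ≤ 97%; reserves 8.3 ≥ 6 mo → does not qualify.
Product B: score 746 ≥ 700; DTI 46.4% > 45%; reserves 8.3 ≥ 4 mo → does not qualify.
Product C: score 746 ≥ 660; DTI 46.4% ≤ 50%; LTV 56.1% ≤ 95% → qualifies.

Product C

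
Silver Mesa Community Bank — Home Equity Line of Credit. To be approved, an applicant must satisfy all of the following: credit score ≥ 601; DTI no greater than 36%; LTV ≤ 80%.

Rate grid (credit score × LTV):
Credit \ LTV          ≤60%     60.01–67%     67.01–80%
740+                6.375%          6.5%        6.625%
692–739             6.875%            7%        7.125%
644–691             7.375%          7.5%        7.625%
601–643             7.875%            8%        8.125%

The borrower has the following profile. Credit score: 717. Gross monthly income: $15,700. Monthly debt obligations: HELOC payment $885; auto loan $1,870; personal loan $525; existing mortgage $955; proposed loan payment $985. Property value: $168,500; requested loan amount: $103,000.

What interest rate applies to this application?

Credit score 717 ≥ 601; Total monthly debts = (885 + 1,870 + 525 + 955 + 985) = 5,220. DTI: 5,220 ÷ 15,700 = 33.2%, within the 36% cap
LTV: 103,000 ÷ 168,500 = 61.1%, within 80% cap
Score 717 is in the 692–739 band; LTV 61.1% is in the 60.01–67% band → 7%.

7%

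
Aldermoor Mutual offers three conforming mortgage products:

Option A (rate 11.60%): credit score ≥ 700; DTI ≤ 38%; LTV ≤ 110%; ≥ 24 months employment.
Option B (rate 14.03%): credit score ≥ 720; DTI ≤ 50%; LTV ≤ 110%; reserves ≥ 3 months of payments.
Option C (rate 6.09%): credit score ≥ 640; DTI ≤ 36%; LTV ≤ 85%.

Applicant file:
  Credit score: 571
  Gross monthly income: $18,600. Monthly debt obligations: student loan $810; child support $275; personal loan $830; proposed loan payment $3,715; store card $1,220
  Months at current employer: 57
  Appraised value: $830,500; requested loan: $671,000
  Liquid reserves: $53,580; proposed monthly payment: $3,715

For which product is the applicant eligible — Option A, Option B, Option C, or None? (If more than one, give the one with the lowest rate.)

Total debts = (810 + 275 + 830 + 3,715 + 1,220) = 6,850; DTI = 6,850/18,600 = 36.8%.
LTV = 671,000/830,500 = 80.8%.
Reserves = 53,580/3,715 = 14.4 months.
Option A: score 571 < 700; DTI 36.8% ≤ 38%; LTV 80.8% ≤ 110%; employment 57 ≥ 24 mo → does not qualify.
Option B: score 571 < 720; DTI 36.8% ≤ 50%; LTV 80.8% ≤ 110%; reserves 14.4 ≥ 3 mo → does not qualify.
Option C: score 571 < 640; DTI 36.8% > 36%; LTV 80.8% ≤ 85% → does not qualify.

None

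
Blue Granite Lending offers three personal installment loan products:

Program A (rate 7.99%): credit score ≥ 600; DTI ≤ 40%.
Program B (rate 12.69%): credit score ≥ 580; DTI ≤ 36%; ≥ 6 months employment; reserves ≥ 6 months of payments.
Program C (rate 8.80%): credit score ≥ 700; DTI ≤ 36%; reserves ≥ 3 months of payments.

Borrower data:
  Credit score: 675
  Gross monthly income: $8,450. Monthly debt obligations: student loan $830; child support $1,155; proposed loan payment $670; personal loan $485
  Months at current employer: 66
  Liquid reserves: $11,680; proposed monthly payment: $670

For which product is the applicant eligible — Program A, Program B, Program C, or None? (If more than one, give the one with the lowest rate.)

Total debts = (830 + 1,155 + 670 + 485) = 3,140; DTI = 3,140/8,450 = 37.2%.
Reserves = 11,680/670 = 17.4 months.
Program A: score 675 ≥ 600; DTI 37.2% ≤ 40% → qualifies.
Program B: score 675 ≥ 580; DTI 37.2% > 36%; employment 66 ≥ 6 mo; reserves 17.4 ≥ 6 mo → does not qualify.
Program C: score 675 < 700; DTI 37.2% > 36%; reserves 17.4 ≥ 3 mo → does not qualify.

Program A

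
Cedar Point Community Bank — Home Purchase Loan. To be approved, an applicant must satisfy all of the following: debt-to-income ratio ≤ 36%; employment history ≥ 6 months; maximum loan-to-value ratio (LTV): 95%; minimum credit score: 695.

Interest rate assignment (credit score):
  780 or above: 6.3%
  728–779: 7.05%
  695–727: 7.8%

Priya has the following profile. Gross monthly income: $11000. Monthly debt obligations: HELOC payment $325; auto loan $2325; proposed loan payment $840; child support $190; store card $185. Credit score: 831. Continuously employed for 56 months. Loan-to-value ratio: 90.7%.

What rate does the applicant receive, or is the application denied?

Approved at 6.3%

Credit score 831 ≥ 695 (meets minimum)
Employment 56 ≥ 6 months
Total monthly debts = (325 + 2,325 + 840 + 190 + 185) = 3,865. Debt-to-income = 3,865/11,000 = 35.1% — meets 36% limit
LTV 90.7% — within 95%
All requirements met. Score 831 falls in the 780 or above tier → 6.3%.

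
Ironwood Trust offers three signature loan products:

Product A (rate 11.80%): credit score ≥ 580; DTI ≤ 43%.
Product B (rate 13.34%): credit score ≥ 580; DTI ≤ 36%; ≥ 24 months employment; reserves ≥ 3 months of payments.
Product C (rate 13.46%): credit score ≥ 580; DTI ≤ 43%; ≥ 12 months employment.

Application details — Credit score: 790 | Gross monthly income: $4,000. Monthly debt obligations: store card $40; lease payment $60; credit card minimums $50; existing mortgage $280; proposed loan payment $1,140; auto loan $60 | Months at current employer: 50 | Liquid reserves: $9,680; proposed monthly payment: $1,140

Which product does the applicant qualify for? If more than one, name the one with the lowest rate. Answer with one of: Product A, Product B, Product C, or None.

Total debts = (40 + 60 + 50 + 280 + 1,140 + 60) = 1,630; DTI = 1,630/4,000 = 40.8%.
Reserves = 9,680/1,140 = 8.5 months.
Product A: score 790 ≥ 580; DTI 40.8% ≤ 43% → qualifies.
Product B: score 790 ≥ 580; DTI 40.8% > 36%; employment 50 ≥ 24 mo; reserves 8.5 ≥ 3 mo → does not qualify.
Product C: score 790 ≥ 580; DTI 40.8% ≤ 43%; employment 50 ≥ 12 mo → qualifies.
Qualifying: Product A, Product C. Lowest rate is 11.80% → Product A.

Product A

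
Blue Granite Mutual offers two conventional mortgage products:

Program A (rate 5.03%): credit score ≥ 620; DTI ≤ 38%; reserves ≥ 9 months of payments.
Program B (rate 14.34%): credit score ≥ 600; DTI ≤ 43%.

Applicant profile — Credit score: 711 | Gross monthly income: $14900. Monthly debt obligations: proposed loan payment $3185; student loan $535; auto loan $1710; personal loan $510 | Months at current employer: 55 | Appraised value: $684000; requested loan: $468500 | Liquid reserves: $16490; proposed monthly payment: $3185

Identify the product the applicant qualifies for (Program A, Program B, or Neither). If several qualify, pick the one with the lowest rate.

Program B

Total debts = (3,185 + 535 + 1,710 + 510) = 5,940; DTI = 5,940/14,900 = 39.9%.
LTV = 468,500/684,000 = 68.5%.
Reserves = 16,490/3,185 = 5.2 months.
Program A: score 711 ≥ 620; DTI 39.9% > 38%; reserves 5.2 < 9 mo → does not qualify.
Program B: score 711 ≥ 600; DTI 39.9% ≤ 43% → qualifies.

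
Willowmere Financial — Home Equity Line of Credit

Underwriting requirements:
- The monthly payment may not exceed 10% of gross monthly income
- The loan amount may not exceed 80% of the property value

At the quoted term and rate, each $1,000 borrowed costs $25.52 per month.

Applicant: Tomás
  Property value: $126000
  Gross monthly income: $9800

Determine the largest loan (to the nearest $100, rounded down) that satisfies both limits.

$38,400

Payment cap: 10% × $9,800 = $980/month.
At $25.52 per $1,000, that supports 980/25.52 × 1,000 ≈ $38,401 → $38,400.
LTV cap: 80% × $126,000 = $100,800 → $100,800.
Binding constraint: payment-to-income.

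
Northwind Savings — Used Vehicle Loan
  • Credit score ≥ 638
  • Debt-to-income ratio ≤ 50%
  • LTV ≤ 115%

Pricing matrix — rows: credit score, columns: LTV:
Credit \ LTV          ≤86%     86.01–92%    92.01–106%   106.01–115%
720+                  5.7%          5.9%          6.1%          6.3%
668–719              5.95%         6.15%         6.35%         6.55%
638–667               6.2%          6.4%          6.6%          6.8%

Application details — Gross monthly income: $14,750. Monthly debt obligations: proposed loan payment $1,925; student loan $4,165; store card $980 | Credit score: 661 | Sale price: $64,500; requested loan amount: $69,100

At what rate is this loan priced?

6.8%

Credit score 661 ≥ 638; Total monthly debts = (1,925 + 4,165 + 980) = 7,070. Debt-to-income = 7,070/14,750 = 47.9% — meets 50% limit
Loan-to-value = 69,100/64,500 = 107.1% — pass (115% max)
Score 661 is in the 638–667 band; LTV 107.1% is in the 106.01–115% band → 6.8%.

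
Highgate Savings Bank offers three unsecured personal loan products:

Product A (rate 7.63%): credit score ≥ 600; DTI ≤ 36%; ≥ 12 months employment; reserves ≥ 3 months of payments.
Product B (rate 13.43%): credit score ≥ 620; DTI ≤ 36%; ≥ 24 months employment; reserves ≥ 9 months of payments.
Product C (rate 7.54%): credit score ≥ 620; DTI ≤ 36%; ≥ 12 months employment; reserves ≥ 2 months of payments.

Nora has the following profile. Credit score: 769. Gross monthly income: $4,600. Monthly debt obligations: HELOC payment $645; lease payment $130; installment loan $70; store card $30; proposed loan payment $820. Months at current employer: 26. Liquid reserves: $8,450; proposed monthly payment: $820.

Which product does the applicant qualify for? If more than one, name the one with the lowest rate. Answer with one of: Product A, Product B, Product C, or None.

Total debts = (645 + 130 + 70 + 30 + 820) = 1,695; DTI = 1,695/4,600 = 36.8%.
Reserves = 8,450/820 = 10.3 months.
Product A: score 769 ≥ 600; DTI 36.8% > 36%; employment 26 ≥ 12 mo; reserves 10.3 ≥ 3 mo → does not qualify.
Product B: score 769 ≥ 620; DTI 36.8% > 36%; employment 26 ≥ 24 mo; reserves 10.3 ≥ 9 mo → does not qualify.
Product C: score 769 ≥ 620; DTI 36.8% > 36%; employment 26 ≥ 12 mo; reserves 10.3 ≥ 2 mo → does not qualify.

None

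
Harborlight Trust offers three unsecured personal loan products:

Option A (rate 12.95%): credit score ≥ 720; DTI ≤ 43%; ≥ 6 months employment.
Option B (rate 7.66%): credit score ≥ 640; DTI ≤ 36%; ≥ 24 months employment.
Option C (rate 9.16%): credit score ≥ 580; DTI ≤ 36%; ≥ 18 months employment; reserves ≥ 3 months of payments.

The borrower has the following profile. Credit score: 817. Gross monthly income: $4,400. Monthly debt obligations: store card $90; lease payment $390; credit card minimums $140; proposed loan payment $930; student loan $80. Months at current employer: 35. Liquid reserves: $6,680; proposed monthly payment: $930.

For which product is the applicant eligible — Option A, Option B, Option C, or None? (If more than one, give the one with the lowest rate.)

Option A

Total debts = (90 + 390 + 140 + 930 + 80) = 1,630; DTI = 1,630/4,400 = 37%.
Reserves = 6,680/930 = 7.2 months.
Option A: score 817 ≥ 720; DTI 37% ≤ 43%; employment 35 ≥ 6 mo → qualifies.
Option B: score 817 ≥ 640; DTI 37% > 36%; employment 35 ≥ 24 mo → does not qualify.
Option C: score 817 ≥ 580; DTI 37% > 36%; employment 35 ≥ 18 mo; reserves 7.2 ≥ 3 mo → does not qualify.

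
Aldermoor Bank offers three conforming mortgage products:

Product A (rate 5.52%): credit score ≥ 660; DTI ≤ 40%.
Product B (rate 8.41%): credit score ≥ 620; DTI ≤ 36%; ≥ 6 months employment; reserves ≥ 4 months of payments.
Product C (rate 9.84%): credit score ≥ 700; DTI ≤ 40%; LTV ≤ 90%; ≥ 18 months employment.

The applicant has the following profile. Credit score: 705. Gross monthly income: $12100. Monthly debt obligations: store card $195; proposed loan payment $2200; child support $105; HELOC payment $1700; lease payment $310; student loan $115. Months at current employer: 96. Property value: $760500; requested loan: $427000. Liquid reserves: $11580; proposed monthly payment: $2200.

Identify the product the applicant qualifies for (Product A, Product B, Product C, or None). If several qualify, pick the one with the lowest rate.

Product A

Total debts = (195 + 2,200 + 105 + 1,700 + 310 + 115) = 4,625; DTI = 4,625/12,100 = 38.2%.
LTV = 427,000/760,500 = 56.1%.
Reserves = 11,580/2,200 = 5.3 months.
Product A: score 705 ≥ 660; DTI 38.2% ≤ 40% → qualifies.
Product B: score 705 ≥ 620; DTI 38.2% > 36%; employment 96 ≥ 6 mo; reserves 5.3 ≥ 4 mo → does not qualify.
Product C: score 705 ≥ 700; DTI 38.2% ≤ 40%; LTV 56.1% ≤ 90%; employment 96 ≥ 18 mo → qualifies.
Qualifying: Product A, Product C. Lowest rate is 5.52% → Product A.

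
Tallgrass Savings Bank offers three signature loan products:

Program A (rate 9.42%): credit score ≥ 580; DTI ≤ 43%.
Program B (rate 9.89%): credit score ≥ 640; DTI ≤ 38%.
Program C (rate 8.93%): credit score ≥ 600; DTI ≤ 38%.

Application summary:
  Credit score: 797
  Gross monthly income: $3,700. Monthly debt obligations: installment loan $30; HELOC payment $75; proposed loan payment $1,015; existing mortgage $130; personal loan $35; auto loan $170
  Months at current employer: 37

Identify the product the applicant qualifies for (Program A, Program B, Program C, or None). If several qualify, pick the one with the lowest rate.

Program A

Total debts = (30 + 75 + 1,015 + 130 + 35 + 170) = 1,455; DTI = 1,455/3,700 = 39.3%.
Program A: score 797 ≥ 580; DTI 39.3% ≤ 43% → qualifies.
Program B: score 797 ≥ 640; DTI 39.3% > 38% → does not qualify.
Program C: score 797 ≥ 600; DTI 39.3% > 38% → does not qualify.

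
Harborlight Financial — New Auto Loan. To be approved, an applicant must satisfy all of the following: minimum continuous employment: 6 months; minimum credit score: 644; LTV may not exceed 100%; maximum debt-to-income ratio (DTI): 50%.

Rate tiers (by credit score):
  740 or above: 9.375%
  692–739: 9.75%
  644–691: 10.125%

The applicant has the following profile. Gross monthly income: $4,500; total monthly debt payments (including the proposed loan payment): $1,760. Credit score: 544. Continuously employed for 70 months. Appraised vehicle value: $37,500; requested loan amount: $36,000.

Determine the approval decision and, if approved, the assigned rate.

Denied

Credit score 544 < 644 (below minimum)
Debt-to-income = 1,760/4,500 = 39.1% — meets 50% limit
Loan-to-value = 36,000/37,500 = 96% — pass (100% max)
Employment 70 ≥ 6 months
Not all requirements met → denied.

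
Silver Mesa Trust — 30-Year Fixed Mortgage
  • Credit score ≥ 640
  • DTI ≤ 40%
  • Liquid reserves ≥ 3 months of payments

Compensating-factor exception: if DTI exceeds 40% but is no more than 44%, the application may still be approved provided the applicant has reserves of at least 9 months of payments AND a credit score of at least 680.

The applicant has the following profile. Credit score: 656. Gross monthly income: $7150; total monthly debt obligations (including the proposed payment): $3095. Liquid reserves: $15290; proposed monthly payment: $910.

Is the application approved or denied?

Credit score 656 ≥ 640 (meets base)
DTI: 3,095 ÷ 7,150 = 43.3%, over the 40% base limit.
Reserves: 15,290 ÷ 910 = 16.8 months (meets 3-month minimum)
DTI 43.3% is within the 40%–44% exception band; checking compensating factors.
Override check — reserves: 16.8 mo (ok); score: 656 (below 680).
Override conditions not both satisfied; exception does not apply.

Denied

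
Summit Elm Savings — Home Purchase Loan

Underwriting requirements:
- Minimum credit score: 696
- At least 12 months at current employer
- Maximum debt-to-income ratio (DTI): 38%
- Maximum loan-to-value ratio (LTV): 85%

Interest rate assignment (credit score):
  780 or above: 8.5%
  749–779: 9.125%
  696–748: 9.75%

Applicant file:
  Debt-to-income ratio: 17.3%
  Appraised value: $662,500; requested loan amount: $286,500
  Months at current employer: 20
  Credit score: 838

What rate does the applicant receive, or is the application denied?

Credit score 838 ≥ 696 (meets minimum)
Loan-to-value = 286,500/662,500 = 43.2% — pass (85% max)
DTI 17.3% is within the 38% limit
Employment 20 ≥ 12 months
All requirements met. Score 838 falls in the 780 or above tier → 8.5%.

Approved at 8.5%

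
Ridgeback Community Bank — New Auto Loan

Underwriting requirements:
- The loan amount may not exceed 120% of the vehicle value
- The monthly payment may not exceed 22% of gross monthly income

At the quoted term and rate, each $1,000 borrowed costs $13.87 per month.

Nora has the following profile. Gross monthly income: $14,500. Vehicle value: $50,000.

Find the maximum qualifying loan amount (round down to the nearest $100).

Payment cap: 22% × $14,500 = $3,190/month.
At $13.87 per $1,000, that supports 3,190/13.87 × 1,000 ≈ $229,992 → $229,900.
LTV cap: 120% × $50,000 = $60,000 → $60,000.
Binding constraint: loan-to-value.

$60,000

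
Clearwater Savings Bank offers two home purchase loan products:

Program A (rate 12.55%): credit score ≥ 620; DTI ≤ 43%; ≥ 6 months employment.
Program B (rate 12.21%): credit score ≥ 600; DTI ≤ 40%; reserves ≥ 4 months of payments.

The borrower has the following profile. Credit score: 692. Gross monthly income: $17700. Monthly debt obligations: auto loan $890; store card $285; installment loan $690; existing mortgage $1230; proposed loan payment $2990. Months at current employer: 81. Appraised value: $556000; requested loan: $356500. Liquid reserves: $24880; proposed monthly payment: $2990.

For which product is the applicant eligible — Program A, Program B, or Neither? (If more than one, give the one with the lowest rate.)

Total debts = (890 + 285 + 690 + 1,230 + 2,990) = 6,085; DTI = 6,085/17,700 = 34.4%.
LTV = 356,500/556,000 = 64.1%.
Reserves = 24,880/2,990 = 8.3 months.
Program A: score 692 ≥ 620; DTI 34.4% ≤ 43%; employment 81 ≥ 6 mo → qualifies.
Program B: score 692 ≥ 600; DTI 34.4% ≤ 40%; reserves 8.3 ≥ 4 mo → qualifies.
Qualifying: Program A, Program B. Lowest rate is 12.21% → Program B.

Program B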